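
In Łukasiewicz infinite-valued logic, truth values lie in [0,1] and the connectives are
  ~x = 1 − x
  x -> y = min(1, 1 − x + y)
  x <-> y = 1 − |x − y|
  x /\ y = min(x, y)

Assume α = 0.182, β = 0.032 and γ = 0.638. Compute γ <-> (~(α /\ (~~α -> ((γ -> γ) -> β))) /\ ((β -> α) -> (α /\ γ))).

~α = 1 − 0.182 = 0.818
~~α = 1 − 0.818 = 0.182
γ -> γ = min(1, 1 − 0.638 + 0.638) = min(1, 1.000) = 1.000
(γ -> γ) -> β = min(1, 1 − 1.000 + 0.032) = min(1, 0.032) = 0.032
~~α -> ((γ -> γ) -> β) = min(1, 1 − 0.182 + 0.032) = min(1, 0.850) = 0.850
α /\ (~~α -> ((γ -> γ) -> β)) = min(0.182, 0.850) = 0.182
~(α /\ (~~α -> ((γ -> γ) -> β))) = 1 − 0.182 = 0.818
β -> α = min(1, 1 − 0.032 + 0.182) = min(1, 1.150) = 1.000
α /\ γ = min(0.182, 0.638) = 0.182
(β -> α) -> (α /\ γ) = min(1, 1 − 1.000 + 0.182) = min(1, 0.182) = 0.182
~(α /\ (~~α -> ((γ -> γ) -> β))) /\ ((β -> α) -> (α /\ γ)) = min(0.818, 0.182) = 0.182
γ <-> (~(α /\ (~~α -> ((γ -> γ) -> β))) /\ ((β -> α) -> (α /\ γ))) = 1 − |0.638 − 0.182| = 1 − 0.456 = 0.544

0.544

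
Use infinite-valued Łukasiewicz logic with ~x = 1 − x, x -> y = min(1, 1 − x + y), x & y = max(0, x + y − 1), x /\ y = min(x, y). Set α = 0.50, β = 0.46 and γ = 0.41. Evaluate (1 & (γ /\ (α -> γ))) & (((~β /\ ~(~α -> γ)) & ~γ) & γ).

0.00

α -> γ = min(1, 1 − 0.50 + 0.41) = min(1, 0.91) = 0.91
γ /\ (α -> γ) = min(0.41, 0.91) = 0.41
1 & (γ /\ (α -> γ)) = max(0, 1.00 + 0.41 − 1) = max(0, 0.41) = 0.41
~β = 1 − 0.46 = 0.54
~α = 1 − 0.50 = 0.50
~α -> γ = min(1, 1 − 0.50 + 0.41) = min(1, 0.91) = 0.91
~(~α -> γ) = 1 − 0.91 = 0.09
~β /\ ~(~α -> γ) = min(0.54, 0.09) = 0.09
~γ = 1 − 0.41 = 0.59
(~β /\ ~(~α -> γ)) & ~γ = max(0, 0.09 + 0.59 − 1) = max(0, -0.32) = 0.00
((~β /\ ~(~α -> γ)) & ~γ) & γ = max(0, 0.00 + 0.41 − 1) = max(0, -0.59) = 0.00
(1 & (γ /\ (α -> γ))) & (((~β /\ ~(~α -> γ)) & ~γ) & γ) = max(0, 0.41 + 0.00 − 1) = max(0, -0.59) = 0.00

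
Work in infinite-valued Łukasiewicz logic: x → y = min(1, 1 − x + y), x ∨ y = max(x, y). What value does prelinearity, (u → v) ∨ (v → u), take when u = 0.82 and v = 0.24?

u → v = min(1, 1 − 0.82 + 0.24) = min(1, 0.42) = 0.42
v → u = min(1, 1 − 0.24 + 0.82) = min(1, 1.58) = 1.00
(u → v) ∨ (v → u) = max(0.42, 1.00) = 1.00
(As expected: a Ł∞-tautology — holds in every MV-chain.)

1.00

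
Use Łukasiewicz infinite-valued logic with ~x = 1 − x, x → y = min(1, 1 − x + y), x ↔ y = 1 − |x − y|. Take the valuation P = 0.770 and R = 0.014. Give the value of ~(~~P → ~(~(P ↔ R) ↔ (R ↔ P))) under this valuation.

0.258

~P = 1 − 0.770 = 0.230
~~P = 1 − 0.230 = 0.770
P ↔ R = 1 − |0.770 − 0.014| = 1 − 0.756 = 0.244
~(P ↔ R) = 1 − 0.244 = 0.756
R ↔ P = 1 − |0.014 − 0.770| = 1 − 0.756 = 0.244
~(P ↔ R) ↔ (R ↔ P) = 1 − |0.756 − 0.244| = 1 − 0.512 = 0.488
~(~(P ↔ R) ↔ (R ↔ P)) = 1 − 0.488 = 0.512
~~P → ~(~(P ↔ R) ↔ (R ↔ P)) = min(1, 1 − 0.770 + 0.512) = min(1, 0.742) = 0.742
~(~~P → ~(~(P ↔ R) ↔ (R ↔ P))) = 1 − 0.742 = 0.258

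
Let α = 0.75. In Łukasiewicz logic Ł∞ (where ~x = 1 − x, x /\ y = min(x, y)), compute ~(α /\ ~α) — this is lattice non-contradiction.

0.75

~α = 1 − 0.75 = 0.25
α /\ ~α = min(0.75, 0.25) = 0.25
~(α /\ ~α) = 1 − 0.25 = 0.75
(The value 0.75 < 1 shows this instance is not satisfied; not a Ł∞-tautology — its value is 1 − min(a, 1−a).)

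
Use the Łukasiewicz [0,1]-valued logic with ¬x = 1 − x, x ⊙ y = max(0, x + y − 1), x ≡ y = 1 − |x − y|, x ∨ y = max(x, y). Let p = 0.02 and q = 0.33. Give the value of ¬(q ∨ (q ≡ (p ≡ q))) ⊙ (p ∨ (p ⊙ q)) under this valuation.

0.00

p ≡ q = 1 − |0.02 − 0.33| = 1 − 0.31 = 0.69
q ≡ (p ≡ q) = 1 − |0.33 − 0.69| = 1 − 0.36 = 0.64
q ∨ (q ≡ (p ≡ q)) = max(0.33, 0.64) = 0.64
¬(q ∨ (q ≡ (p ≡ q))) = 1 − 0.64 = 0.36
p ⊙ q = max(0, 0.02 + 0.33 − 1) = max(0, -0.65) = 0.00
p ∨ (p ⊙ q) = max(0.02, 0.00) = 0.02
¬(q ∨ (q ≡ (p ≡ q))) ⊙ (p ∨ (p ⊙ q)) = max(0, 0.36 + 0.02 − 1) = max(0, -0.62) = 0.00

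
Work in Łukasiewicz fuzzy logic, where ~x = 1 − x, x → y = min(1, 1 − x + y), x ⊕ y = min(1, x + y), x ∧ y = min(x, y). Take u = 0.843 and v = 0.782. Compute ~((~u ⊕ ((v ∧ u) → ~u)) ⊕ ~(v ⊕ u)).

~u = 1 − 0.843 = 0.157
v ∧ u = min(0.782, 0.843) = 0.782
(v ∧ u) → ~u = min(1, 1 − 0.782 + 0.157) = min(1, 0.375) = 0.375
~u ⊕ ((v ∧ u) → ~u) = min(1, 0.157 + 0.375) = min(1, 0.532) = 0.532
v ⊕ u = min(1, 0.782 + 0.843) = min(1, 1.625) = 1.000
~(v ⊕ u) = 1 − 1.000 = 0.000
(~u ⊕ ((v ∧ u) → ~u)) ⊕ ~(v ⊕ u) = min(1, 0.532 + 0.000) = min(1, 0.532) = 0.532
~((~u ⊕ ((v ∧ u) → ~u)) ⊕ ~(v ⊕ u)) = 1 − 0.532 = 0.468

0.468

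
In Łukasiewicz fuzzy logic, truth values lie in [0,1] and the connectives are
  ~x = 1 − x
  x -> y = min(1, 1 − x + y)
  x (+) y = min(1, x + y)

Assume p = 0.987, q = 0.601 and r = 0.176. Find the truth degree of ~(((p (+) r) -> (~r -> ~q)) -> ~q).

p (+) r = min(1, 0.987 + 0.176) = min(1, 1.163) = 1.000
~r = 1 − 0.176 = 0.824
~q = 1 − 0.601 = 0.399
~r -> ~q = min(1, 1 − 0.824 + 0.399) = min(1, 0.575) = 0.575
(p (+) r) -> (~r -> ~q) = min(1, 1 − 1.000 + 0.575) = min(1, 0.575) = 0.575
((p (+) r) -> (~r -> ~q)) -> ~q = min(1, 1 − 0.575 + 0.399) = min(1, 0.824) = 0.824
~(((p (+) r) -> (~r -> ~q)) -> ~q) = 1 − 0.824 = 0.176

0.176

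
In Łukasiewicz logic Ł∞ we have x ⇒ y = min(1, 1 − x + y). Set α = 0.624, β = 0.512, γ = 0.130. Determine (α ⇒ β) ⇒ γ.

0.242

α ⇒ β = min(1, 1 − 0.624 + 0.512) = min(1, 0.888) = 0.888
(α ⇒ β) ⇒ γ = min(1, 1 − 0.888 + 0.130) = min(1, 0.242) = 0.242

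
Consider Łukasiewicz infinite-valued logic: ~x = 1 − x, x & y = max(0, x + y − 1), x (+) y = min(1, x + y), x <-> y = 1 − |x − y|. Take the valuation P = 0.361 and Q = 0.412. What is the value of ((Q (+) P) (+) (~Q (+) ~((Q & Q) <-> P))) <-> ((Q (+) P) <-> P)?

0.588

Q (+) P = min(1, 0.412 + 0.361) = min(1, 0.773) = 0.773
~Q = 1 − 0.412 = 0.588
Q & Q = max(0, 0.412 + 0.412 − 1) = max(0, -0.176) = 0.000
(Q & Q) <-> P = 1 − |0.000 − 0.361| = 1 − 0.361 = 0.639
~((Q & Q) <-> P) = 1 − 0.639 = 0.361
~Q (+) ~((Q & Q) <-> P) = min(1, 0.588 + 0.361) = min(1, 0.949) = 0.949
(Q (+) P) (+) (~Q (+) ~((Q & Q) <-> P)) = min(1, 0.773 + 0.949) = min(1, 1.722) = 1.000
(Q (+) P) <-> P = 1 − |0.773 − 0.361| = 1 − 0.412 = 0.588
((Q (+) P) (+) (~Q (+) ~((Q & Q) <-> P))) <-> ((Q (+) P) <-> P) = 1 − |1.000 − 0.588| = 1 − 0.412 = 0.588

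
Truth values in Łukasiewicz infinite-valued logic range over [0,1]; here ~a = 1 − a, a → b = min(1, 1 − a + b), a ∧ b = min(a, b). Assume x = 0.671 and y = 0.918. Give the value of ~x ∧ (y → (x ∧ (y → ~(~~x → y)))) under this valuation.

0.164

~x = 1 − 0.671 = 0.329
~~x = 1 − 0.329 = 0.671
~~x → y = min(1, 1 − 0.671 + 0.918) = min(1, 1.247) = 1.000
~(~~x → y) = 1 − 1.000 = 0.000
y → ~(~~x → y) = min(1, 1 − 0.918 + 0.000) = min(1, 0.082) = 0.082
x ∧ (y → ~(~~x → y)) = min(0.671, 0.082) = 0.082
y → (x ∧ (y → ~(~~x → y))) = min(1, 1 − 0.918 + 0.082) = min(1, 0.164) = 0.164
~x ∧ (y → (x ∧ (y → ~(~~x → y)))) = min(0.329, 0.164) = 0.164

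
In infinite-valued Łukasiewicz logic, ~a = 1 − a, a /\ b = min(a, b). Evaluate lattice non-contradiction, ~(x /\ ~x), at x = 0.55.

~x = 1 − 0.55 = 0.45
x /\ ~x = min(0.55, 0.45) = 0.45
~(x /\ ~x) = 1 − 0.45 = 0.55
(The value 0.55 < 1 shows this instance is not satisfied; not a Ł∞-tautology — its value is 1 − min(a, 1−a).)

0.55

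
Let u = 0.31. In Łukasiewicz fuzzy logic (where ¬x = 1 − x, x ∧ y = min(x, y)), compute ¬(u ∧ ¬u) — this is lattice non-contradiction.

¬u = 1 − 0.31 = 0.69
u ∧ ¬u = min(0.31, 0.69) = 0.31
¬(u ∧ ¬u) = 1 − 0.31 = 0.69
(The value 0.69 < 1 shows this instance is not satisfied; not a Ł∞-tautology — its value is 1 − min(a, 1−a).)

0.69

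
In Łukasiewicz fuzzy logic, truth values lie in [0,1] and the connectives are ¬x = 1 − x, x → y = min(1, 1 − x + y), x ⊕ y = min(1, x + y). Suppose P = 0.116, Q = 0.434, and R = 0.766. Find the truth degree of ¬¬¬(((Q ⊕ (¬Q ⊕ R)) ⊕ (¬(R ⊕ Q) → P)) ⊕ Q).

0.000

¬Q = 1 − 0.434 = 0.566
¬Q ⊕ R = min(1, 0.566 + 0.766) = min(1, 1.332) = 1.000
Q ⊕ (¬Q ⊕ R) = min(1, 0.434 + 1.000) = min(1, 1.434) = 1.000
R ⊕ Q = min(1, 0.766 + 0.434) = min(1, 1.200) = 1.000
¬(R ⊕ Q) = 1 − 1.000 = 0.000
¬(R ⊕ Q) → P = min(1, 1 − 0.000 + 0.116) = min(1, 1.116) = 1.000
(Q ⊕ (¬Q ⊕ R)) ⊕ (¬(R ⊕ Q) → P) = min(1, 1.000 + 1.000) = min(1, 2.000) = 1.000
((Q ⊕ (¬Q ⊕ R)) ⊕ (¬(R ⊕ Q) → P)) ⊕ Q = min(1, 1.000 + 0.434) = min(1, 1.434) = 1.000
¬(((Q ⊕ (¬Q ⊕ R)) ⊕ (¬(R ⊕ Q) → P)) ⊕ Q) = 1 − 1.000 = 0.000
¬¬(((Q ⊕ (¬Q ⊕ R)) ⊕ (¬(R ⊕ Q) → P)) ⊕ Q) = 1 − 0.000 = 1.000
¬¬¬(((Q ⊕ (¬Q ⊕ R)) ⊕ (¬(R ⊕ Q) → P)) ⊕ Q) = 1 − 1.000 = 0.000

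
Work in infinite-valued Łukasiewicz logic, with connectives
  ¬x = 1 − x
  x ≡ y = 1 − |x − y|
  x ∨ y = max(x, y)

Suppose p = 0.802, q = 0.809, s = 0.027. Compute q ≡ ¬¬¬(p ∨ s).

p ∨ s = max(0.802, 0.027) = 0.802
¬(p ∨ s) = 1 − 0.802 = 0.198
¬¬(p ∨ s) = 1 − 0.198 = 0.802
¬¬¬(p ∨ s) = 1 − 0.802 = 0.198
q ≡ ¬¬¬(p ∨ s) = 1 − |0.809 − 0.198| = 1 − 0.611 = 0.389

0.389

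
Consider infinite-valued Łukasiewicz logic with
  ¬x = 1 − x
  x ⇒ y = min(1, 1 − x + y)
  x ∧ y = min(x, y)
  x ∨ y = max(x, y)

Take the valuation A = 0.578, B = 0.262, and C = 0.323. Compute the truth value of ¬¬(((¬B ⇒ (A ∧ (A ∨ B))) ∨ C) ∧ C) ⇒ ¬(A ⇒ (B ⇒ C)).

0.677

¬B = 1 − 0.262 = 0.738
A ∨ B = max(0.578, 0.262) = 0.578
A ∧ (A ∨ B) = min(0.578, 0.578) = 0.578
¬B ⇒ (A ∧ (A ∨ B)) = min(1, 1 − 0.738 + 0.578) = min(1, 0.840) = 0.840
(¬B ⇒ (A ∧ (A ∨ B))) ∨ C = max(0.840, 0.323) = 0.840
((¬B ⇒ (A ∧ (A ∨ B))) ∨ C) ∧ C = min(0.840, 0.323) = 0.323
¬(((¬B ⇒ (A ∧ (A ∨ B))) ∨ C) ∧ C) = 1 − 0.323 = 0.677
¬¬(((¬B ⇒ (A ∧ (A ∨ B))) ∨ C) ∧ C) = 1 − 0.677 = 0.323
B ⇒ C = min(1, 1 − 0.262 + 0.323) = min(1, 1.061) = 1.000
A ⇒ (B ⇒ C) = min(1, 1 − 0.578 + 1.000) = min(1, 1.422) = 1.000
¬(A ⇒ (B ⇒ C)) = 1 − 1.000 = 0.000
¬¬(((¬B ⇒ (A ∧ (A ∨ B))) ∨ C) ∧ C) ⇒ ¬(A ⇒ (B ⇒ C)) = min(1, 1 − 0.323 + 0.000) = min(1, 0.677) = 0.677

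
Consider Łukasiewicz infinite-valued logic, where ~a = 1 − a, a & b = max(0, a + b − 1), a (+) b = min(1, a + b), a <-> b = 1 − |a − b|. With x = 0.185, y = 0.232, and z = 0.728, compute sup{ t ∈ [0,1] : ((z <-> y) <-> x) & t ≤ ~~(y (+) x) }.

z <-> y = 1 − |0.728 − 0.232| = 1 − 0.496 = 0.504
(z <-> y) <-> x = 1 − |0.504 − 0.185| = 1 − 0.319 = 0.681
So the left factor is (z <-> y) <-> x = 0.681.
y (+) x = min(1, 0.232 + 0.185) = min(1, 0.417) = 0.417
~(y (+) x) = 1 − 0.417 = 0.583
~~(y (+) x) = 1 − 0.583 = 0.417
So the right-hand bound is ~~(y (+) x) = 0.417.
The residuum of the Łukasiewicz t-norm gives the supremum: min(1, 1 − 0.681 + 0.417).
1 − 0.681 + 0.417 = 0.736, so t = min(1, 0.736) = 0.736.
Check: 0.681 & 0.736 = max(0, 0.417) = 0.417 ≤ 0.417.

0.736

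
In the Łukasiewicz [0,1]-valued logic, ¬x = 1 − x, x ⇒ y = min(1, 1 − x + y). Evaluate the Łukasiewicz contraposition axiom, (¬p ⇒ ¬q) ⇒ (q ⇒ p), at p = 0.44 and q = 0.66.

1.00

¬p = 1 − 0.44 = 0.56
¬q = 1 − 0.66 = 0.34
¬p ⇒ ¬q = min(1, 1 − 0.56 + 0.34) = min(1, 0.78) = 0.78
q ⇒ p = min(1, 1 − 0.66 + 0.44) = min(1, 0.78) = 0.78
(¬p ⇒ ¬q) ⇒ (q ⇒ p) = min(1, 1 − 0.78 + 0.78) = min(1, 1.00) = 1.00
(As expected: an axiom of Ł∞, always 1.)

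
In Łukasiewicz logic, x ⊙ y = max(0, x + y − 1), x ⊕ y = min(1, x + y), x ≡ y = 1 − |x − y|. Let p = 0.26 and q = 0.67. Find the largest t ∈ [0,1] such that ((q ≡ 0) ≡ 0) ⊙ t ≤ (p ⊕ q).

1.00

q ≡ 0 = 1 − |0.67 − 0.00| = 1 − 0.67 = 0.33
(q ≡ 0) ≡ 0 = 1 − |0.33 − 0.00| = 1 − 0.33 = 0.67
So the left factor is (q ≡ 0) ≡ 0 = 0.67.
p ⊕ q = min(1, 0.26 + 0.67) = min(1, 0.93) = 0.93
So the right-hand bound is p ⊕ q = 0.93.
The residuum of the Łukasiewicz t-norm gives the supremum: min(1, 1 − 0.67 + 0.93).
1 − 0.67 + 0.93 = 1.26, so t = min(1, 1.26) = 1.00.
Check: 0.67 ⊙ 1.00 = max(0, 0.67) = 0.67 ≤ 0.93.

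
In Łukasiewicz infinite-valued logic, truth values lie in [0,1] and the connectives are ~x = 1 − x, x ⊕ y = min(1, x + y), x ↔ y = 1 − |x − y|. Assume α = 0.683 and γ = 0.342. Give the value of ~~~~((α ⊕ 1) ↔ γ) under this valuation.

α ⊕ 1 = min(1, 0.683 + 1.000) = min(1, 1.683) = 1.000
(α ⊕ 1) ↔ γ = 1 − |1.000 − 0.342| = 1 − 0.658 = 0.342
~((α ⊕ 1) ↔ γ) = 1 − 0.342 = 0.658
~~((α ⊕ 1) ↔ γ) = 1 − 0.658 = 0.342
~~~((α ⊕ 1) ↔ γ) = 1 − 0.342 = 0.658
~~~~((α ⊕ 1) ↔ γ) = 1 − 0.658 = 0.342

0.342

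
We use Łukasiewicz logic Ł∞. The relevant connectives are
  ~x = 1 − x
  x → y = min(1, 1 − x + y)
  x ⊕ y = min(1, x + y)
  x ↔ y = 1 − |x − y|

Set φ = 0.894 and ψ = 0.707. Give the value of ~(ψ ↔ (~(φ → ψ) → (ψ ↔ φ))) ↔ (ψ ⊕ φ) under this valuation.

0.293

φ → ψ = min(1, 1 − 0.894 + 0.707) = min(1, 0.813) = 0.813
~(φ → ψ) = 1 − 0.813 = 0.187
ψ ↔ φ = 1 − |0.707 − 0.894| = 1 − 0.187 = 0.813
~(φ → ψ) → (ψ ↔ φ) = min(1, 1 − 0.187 + 0.813) = min(1, 1.626) = 1.000
ψ ↔ (~(φ → ψ) → (ψ ↔ φ)) = 1 − |0.707 − 1.000| = 1 − 0.293 = 0.707
~(ψ ↔ (~(φ → ψ) → (ψ ↔ φ))) = 1 − 0.707 = 0.293
ψ ⊕ φ = min(1, 0.707 + 0.894) = min(1, 1.601) = 1.000
~(ψ ↔ (~(φ → ψ) → (ψ ↔ φ))) ↔ (ψ ⊕ φ) = 1 − |0.293 − 1.000| = 1 − 0.707 = 0.293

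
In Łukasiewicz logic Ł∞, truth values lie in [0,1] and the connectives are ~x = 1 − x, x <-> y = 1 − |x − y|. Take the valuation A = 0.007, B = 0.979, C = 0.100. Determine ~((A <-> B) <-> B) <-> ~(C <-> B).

A <-> B = 1 − |0.007 − 0.979| = 1 − 0.972 = 0.028
(A <-> B) <-> B = 1 − |0.028 − 0.979| = 1 − 0.951 = 0.049
~((A <-> B) <-> B) = 1 − 0.049 = 0.951
C <-> B = 1 − |0.100 − 0.979| = 1 − 0.879 = 0.121
~(C <-> B) = 1 − 0.121 = 0.879
~((A <-> B) <-> B) <-> ~(C <-> B) = 1 − |0.951 − 0.879| = 1 − 0.072 = 0.928

0.928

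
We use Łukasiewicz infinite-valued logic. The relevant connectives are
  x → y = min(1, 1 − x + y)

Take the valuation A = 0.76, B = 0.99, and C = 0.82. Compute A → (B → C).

B → C = min(1, 1 − 0.99 + 0.82) = min(1, 0.83) = 0.83
A → (B → C) = min(1, 1 − 0.76 + 0.83) = min(1, 1.07) = 1.00

1.00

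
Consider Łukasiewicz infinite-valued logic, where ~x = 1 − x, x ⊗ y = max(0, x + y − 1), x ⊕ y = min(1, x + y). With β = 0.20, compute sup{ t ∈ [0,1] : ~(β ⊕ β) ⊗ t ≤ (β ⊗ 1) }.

0.60

β ⊕ β = min(1, 0.20 + 0.20) = min(1, 0.40) = 0.40
~(β ⊕ β) = 1 − 0.40 = 0.60
So the left factor is ~(β ⊕ β) = 0.60.
β ⊗ 1 = max(0, 0.20 + 1.00 − 1) = max(0, 0.20) = 0.20
So the right-hand bound is β ⊗ 1 = 0.20.
The residuum of the Łukasiewicz t-norm gives the supremum: min(1, 1 − 0.60 + 0.20).
1 − 0.60 + 0.20 = 0.60, so t = min(1, 0.60) = 0.60.
Check: 0.60 ⊗ 0.60 = max(0, 0.20) = 0.20 ≤ 0.20.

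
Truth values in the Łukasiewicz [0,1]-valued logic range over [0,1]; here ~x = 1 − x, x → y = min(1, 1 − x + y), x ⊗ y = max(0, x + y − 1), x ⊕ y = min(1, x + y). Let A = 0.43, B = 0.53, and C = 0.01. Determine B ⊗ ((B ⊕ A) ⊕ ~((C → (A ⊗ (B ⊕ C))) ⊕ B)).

0.49

B ⊕ A = min(1, 0.53 + 0.43) = min(1, 0.96) = 0.96
B ⊕ C = min(1, 0.53 + 0.01) = min(1, 0.54) = 0.54
A ⊗ (B ⊕ C) = max(0, 0.43 + 0.54 − 1) = max(0, -0.03) = 0.00
C → (A ⊗ (B ⊕ C)) = min(1, 1 − 0.01 + 0.00) = min(1, 0.99) = 0.99
(C → (A ⊗ (B ⊕ C))) ⊕ B = min(1, 0.99 + 0.53) = min(1, 1.52) = 1.00
~((C → (A ⊗ (B ⊕ C))) ⊕ B) = 1 − 1.00 = 0.00
(B ⊕ A) ⊕ ~((C → (A ⊗ (B ⊕ C))) ⊕ B) = min(1, 0.96 + 0.00) = min(1, 0.96) = 0.96
B ⊗ ((B ⊕ A) ⊕ ~((C → (A ⊗ (B ⊕ C))) ⊕ B)) = max(0, 0.53 + 0.96 − 1) = max(0, 0.49) = 0.49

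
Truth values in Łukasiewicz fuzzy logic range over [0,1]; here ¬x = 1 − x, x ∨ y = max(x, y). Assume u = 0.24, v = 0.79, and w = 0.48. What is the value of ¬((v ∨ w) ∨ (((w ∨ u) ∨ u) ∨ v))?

0.21

v ∨ w = max(0.79, 0.48) = 0.79
w ∨ u = max(0.48, 0.24) = 0.48
(w ∨ u) ∨ u = max(0.48, 0.24) = 0.48
((w ∨ u) ∨ u) ∨ v = max(0.48, 0.79) = 0.79
(v ∨ w) ∨ (((w ∨ u) ∨ u) ∨ v) = max(0.79, 0.79) = 0.79
¬((v ∨ w) ∨ (((w ∨ u) ∨ u) ∨ v)) = 1 − 0.79 = 0.21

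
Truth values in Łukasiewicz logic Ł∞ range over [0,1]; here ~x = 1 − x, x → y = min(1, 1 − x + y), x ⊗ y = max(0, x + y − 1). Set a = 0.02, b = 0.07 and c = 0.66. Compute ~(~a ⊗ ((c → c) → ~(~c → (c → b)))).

~a = 1 − 0.02 = 0.98
c → c = min(1, 1 − 0.66 + 0.66) = min(1, 1.00) = 1.00
~c = 1 − 0.66 = 0.34
c → b = min(1, 1 − 0.66 + 0.07) = min(1, 0.41) = 0.41
~c → (c → b) = min(1, 1 − 0.34 + 0.41) = min(1, 1.07) = 1.00
~(~c → (c → b)) = 1 − 1.00 = 0.00
(c → c) → ~(~c → (c → b)) = min(1, 1 − 1.00 + 0.00) = min(1, 0.00) = 0.00
~a ⊗ ((c → c) → ~(~c → (c → b))) = max(0, 0.98 + 0.00 − 1) = max(0, -0.02) = 0.00
~(~a ⊗ ((c → c) → ~(~c → (c → b)))) = 1 − 0.00 = 1.00

1.00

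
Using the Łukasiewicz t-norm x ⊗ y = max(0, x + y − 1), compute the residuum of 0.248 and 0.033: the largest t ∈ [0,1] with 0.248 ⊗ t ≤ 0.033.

The residuum of the Łukasiewicz t-norm gives the supremum: min(1, 1 − 0.248 + 0.033).
1 − 0.248 + 0.033 = 0.785, so t = min(1, 0.785) = 0.785.
Check: 0.248 ⊗ 0.785 = max(0, 0.033) = 0.033 ≤ 0.033.

0.785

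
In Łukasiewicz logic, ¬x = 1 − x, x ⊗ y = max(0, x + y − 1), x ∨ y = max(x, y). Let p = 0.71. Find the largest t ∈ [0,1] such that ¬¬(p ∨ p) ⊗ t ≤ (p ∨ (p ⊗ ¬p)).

p ∨ p = max(0.71, 0.71) = 0.71
¬(p ∨ p) = 1 − 0.71 = 0.29
¬¬(p ∨ p) = 1 − 0.29 = 0.71
So the left factor is ¬¬(p ∨ p) = 0.71.
¬p = 1 − 0.71 = 0.29
p ⊗ ¬p = max(0, 0.71 + 0.29 − 1) = max(0, 0.00) = 0.00
p ∨ (p ⊗ ¬p) = max(0.71, 0.00) = 0.71
So the right-hand bound is p ∨ (p ⊗ ¬p) = 0.71.
The residuum of the Łukasiewicz t-norm gives the supremum: min(1, 1 − 0.71 + 0.71).
1 − 0.71 + 0.71 = 1.00, so t = min(1, 1.00) = 1.00.
Check: 0.71 ⊗ 1.00 = max(0, 0.71) = 0.71 ≤ 0.71.

1.00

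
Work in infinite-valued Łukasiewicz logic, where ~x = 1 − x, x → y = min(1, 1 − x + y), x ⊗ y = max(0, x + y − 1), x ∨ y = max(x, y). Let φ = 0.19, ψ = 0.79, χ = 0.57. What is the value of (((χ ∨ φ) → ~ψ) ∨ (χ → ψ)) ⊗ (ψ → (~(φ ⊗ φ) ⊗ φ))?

0.40

χ ∨ φ = max(0.57, 0.19) = 0.57
~ψ = 1 − 0.79 = 0.21
(χ ∨ φ) → ~ψ = min(1, 1 − 0.57 + 0.21) = min(1, 0.64) = 0.64
χ → ψ = min(1, 1 − 0.57 + 0.79) = min(1, 1.22) = 1.00
((χ ∨ φ) → ~ψ) ∨ (χ → ψ) = max(0.64, 1.00) = 1.00
φ ⊗ φ = max(0, 0.19 + 0.19 − 1) = max(0, -0.62) = 0.00
~(φ ⊗ φ) = 1 − 0.00 = 1.00
~(φ ⊗ φ) ⊗ φ = max(0, 1.00 + 0.19 − 1) = max(0, 0.19) = 0.19
ψ → (~(φ ⊗ φ) ⊗ φ) = min(1, 1 − 0.79 + 0.19) = min(1, 0.40) = 0.40
(((χ ∨ φ) → ~ψ) ∨ (χ → ψ)) ⊗ (ψ → (~(φ ⊗ φ) ⊗ φ)) = max(0, 1.00 + 0.40 − 1) = max(0, 0.40) = 0.40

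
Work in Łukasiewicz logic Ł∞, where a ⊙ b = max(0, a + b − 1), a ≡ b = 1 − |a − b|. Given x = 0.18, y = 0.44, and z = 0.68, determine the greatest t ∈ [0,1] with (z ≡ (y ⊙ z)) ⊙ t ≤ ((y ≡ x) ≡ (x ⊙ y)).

y ⊙ z = max(0, 0.44 + 0.68 − 1) = max(0, 0.12) = 0.12
z ≡ (y ⊙ z) = 1 − |0.68 − 0.12| = 1 − 0.56 = 0.44
So the left factor is z ≡ (y ⊙ z) = 0.44.
y ≡ x = 1 − |0.44 − 0.18| = 1 − 0.26 = 0.74
x ⊙ y = max(0, 0.18 + 0.44 − 1) = max(0, -0.38) = 0.00
(y ≡ x) ≡ (x ⊙ y) = 1 − |0.74 − 0.00| = 1 − 0.74 = 0.26
So the right-hand bound is (y ≡ x) ≡ (x ⊙ y) = 0.26.
The residuum of the Łukasiewicz t-norm gives the supremum: min(1, 1 − 0.44 + 0.26).
1 − 0.44 + 0.26 = 0.82, so t = min(1, 0.82) = 0.82.
Check: 0.44 ⊙ 0.82 = max(0, 0.26) = 0.26 ≤ 0.26.

0.82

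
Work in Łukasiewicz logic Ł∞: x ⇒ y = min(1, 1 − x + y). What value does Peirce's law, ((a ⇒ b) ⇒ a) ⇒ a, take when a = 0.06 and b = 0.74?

a ⇒ b = min(1, 1 − 0.06 + 0.74) = min(1, 1.68) = 1.00
(a ⇒ b) ⇒ a = min(1, 1 − 1.00 + 0.06) = min(1, 0.06) = 0.06
((a ⇒ b) ⇒ a) ⇒ a = min(1, 1 − 0.06 + 0.06) = min(1, 1.00) = 1.00

1.00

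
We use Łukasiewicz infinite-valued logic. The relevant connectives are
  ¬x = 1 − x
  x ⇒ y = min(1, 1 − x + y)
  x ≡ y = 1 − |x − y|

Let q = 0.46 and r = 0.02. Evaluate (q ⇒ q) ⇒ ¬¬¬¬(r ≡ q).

0.56

q ⇒ q = min(1, 1 − 0.46 + 0.46) = min(1, 1.00) = 1.00
r ≡ q = 1 − |0.02 − 0.46| = 1 − 0.44 = 0.56
¬(r ≡ q) = 1 − 0.56 = 0.44
¬¬(r ≡ q) = 1 − 0.44 = 0.56
¬¬¬(r ≡ q) = 1 − 0.56 = 0.44
¬¬¬¬(r ≡ q) = 1 − 0.44 = 0.56
(q ⇒ q) ⇒ ¬¬¬¬(r ≡ q) = min(1, 1 − 1.00 + 0.56) = min(1, 0.56) = 0.56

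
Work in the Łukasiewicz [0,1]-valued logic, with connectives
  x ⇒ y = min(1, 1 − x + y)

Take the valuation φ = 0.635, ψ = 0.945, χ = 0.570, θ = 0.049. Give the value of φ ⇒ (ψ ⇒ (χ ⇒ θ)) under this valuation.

χ ⇒ θ = min(1, 1 − 0.570 + 0.049) = min(1, 0.479) = 0.479
ψ ⇒ (χ ⇒ θ) = min(1, 1 − 0.945 + 0.479) = min(1, 0.534) = 0.534
φ ⇒ (ψ ⇒ (χ ⇒ θ)) = min(1, 1 − 0.635 + 0.534) = min(1, 0.899) = 0.899

0.899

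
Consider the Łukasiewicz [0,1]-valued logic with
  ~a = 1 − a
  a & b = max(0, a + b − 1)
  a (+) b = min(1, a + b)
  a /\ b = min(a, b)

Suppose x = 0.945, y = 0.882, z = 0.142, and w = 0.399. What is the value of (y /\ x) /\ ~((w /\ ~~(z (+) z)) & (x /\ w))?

0.882

y /\ x = min(0.882, 0.945) = 0.882
z (+) z = min(1, 0.142 + 0.142) = min(1, 0.284) = 0.284
~(z (+) z) = 1 − 0.284 = 0.716
~~(z (+) z) = 1 − 0.716 = 0.284
w /\ ~~(z (+) z) = min(0.399, 0.284) = 0.284
x /\ w = min(0.945, 0.399) = 0.399
(w /\ ~~(z (+) z)) & (x /\ w) = max(0, 0.284 + 0.399 − 1) = max(0, -0.317) = 0.000
~((w /\ ~~(z (+) z)) & (x /\ w)) = 1 − 0.000 = 1.000
(y /\ x) /\ ~((w /\ ~~(z (+) z)) & (x /\ w)) = min(0.882, 1.000) = 0.882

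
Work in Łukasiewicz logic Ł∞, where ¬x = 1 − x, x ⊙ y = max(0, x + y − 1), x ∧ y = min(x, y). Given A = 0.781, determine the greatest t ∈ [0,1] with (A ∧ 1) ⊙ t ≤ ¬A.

0.438

A ∧ 1 = min(0.781, 1.000) = 0.781
So the left factor is A ∧ 1 = 0.781.
¬A = 1 − 0.781 = 0.219
So the right-hand bound is ¬A = 0.219.
The residuum of the Łukasiewicz t-norm gives the supremum: min(1, 1 − 0.781 + 0.219).
1 − 0.781 + 0.219 = 0.438, so t = min(1, 0.438) = 0.438.
Check: 0.781 ⊙ 0.438 = max(0, 0.219) = 0.219 ≤ 0.219.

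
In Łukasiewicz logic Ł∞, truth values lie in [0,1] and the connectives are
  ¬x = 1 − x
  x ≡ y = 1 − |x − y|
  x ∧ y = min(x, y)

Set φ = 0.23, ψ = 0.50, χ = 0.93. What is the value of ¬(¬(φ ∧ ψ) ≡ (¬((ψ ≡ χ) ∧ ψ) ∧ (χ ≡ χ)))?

0.27

φ ∧ ψ = min(0.23, 0.50) = 0.23
¬(φ ∧ ψ) = 1 − 0.23 = 0.77
ψ ≡ χ = 1 − |0.50 − 0.93| = 1 − 0.43 = 0.57
(ψ ≡ χ) ∧ ψ = min(0.57, 0.50) = 0.50
¬((ψ ≡ χ) ∧ ψ) = 1 − 0.50 = 0.50
χ ≡ χ = 1 − |0.93 − 0.93| = 1 − 0.00 = 1.00
¬((ψ ≡ χ) ∧ ψ) ∧ (χ ≡ χ) = min(0.50, 1.00) = 0.50
¬(φ ∧ ψ) ≡ (¬((ψ ≡ χ) ∧ ψ) ∧ (χ ≡ χ)) = 1 − |0.77 − 0.50| = 1 − 0.27 = 0.73
¬(¬(φ ∧ ψ) ≡ (¬((ψ ≡ χ) ∧ ψ) ∧ (χ ≡ χ))) = 1 − 0.73 = 0.27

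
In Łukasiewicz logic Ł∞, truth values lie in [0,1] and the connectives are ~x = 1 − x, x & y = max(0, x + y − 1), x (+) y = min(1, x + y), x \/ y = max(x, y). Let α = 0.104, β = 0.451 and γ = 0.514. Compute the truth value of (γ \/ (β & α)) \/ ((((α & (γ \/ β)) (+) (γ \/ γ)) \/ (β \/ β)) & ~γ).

0.514

β & α = max(0, 0.451 + 0.104 − 1) = max(0, -0.445) = 0.000
γ \/ (β & α) = max(0.514, 0.000) = 0.514
γ \/ β = max(0.514, 0.451) = 0.514
α & (γ \/ β) = max(0, 0.104 + 0.514 − 1) = max(0, -0.382) = 0.000
γ \/ γ = max(0.514, 0.514) = 0.514
(α & (γ \/ β)) (+) (γ \/ γ) = min(1, 0.000 + 0.514) = min(1, 0.514) = 0.514
β \/ β = max(0.451, 0.451) = 0.451
((α & (γ \/ β)) (+) (γ \/ γ)) \/ (β \/ β) = max(0.514, 0.451) = 0.514
~γ = 1 − 0.514 = 0.486
(((α & (γ \/ β)) (+) (γ \/ γ)) \/ (β \/ β)) & ~γ = max(0, 0.514 + 0.486 − 1) = max(0, 0.000) = 0.000
(γ \/ (β & α)) \/ ((((α & (γ \/ β)) (+) (γ \/ γ)) \/ (β \/ β)) & ~γ) = max(0.514, 0.000) = 0.514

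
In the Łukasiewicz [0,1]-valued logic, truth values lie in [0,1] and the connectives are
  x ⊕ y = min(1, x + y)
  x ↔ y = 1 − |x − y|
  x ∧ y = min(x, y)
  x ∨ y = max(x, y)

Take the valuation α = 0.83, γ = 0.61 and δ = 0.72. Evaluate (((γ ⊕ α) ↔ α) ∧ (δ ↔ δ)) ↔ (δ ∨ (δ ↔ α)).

0.94

γ ⊕ α = min(1, 0.61 + 0.83) = min(1, 1.44) = 1.00
(γ ⊕ α) ↔ α = 1 − |1.00 − 0.83| = 1 − 0.17 = 0.83
δ ↔ δ = 1 − |0.72 − 0.72| = 1 − 0.00 = 1.00
((γ ⊕ α) ↔ α) ∧ (δ ↔ δ) = min(0.83, 1.00) = 0.83
δ ↔ α = 1 − |0.72 − 0.83| = 1 − 0.11 = 0.89
δ ∨ (δ ↔ α) = max(0.72, 0.89) = 0.89
(((γ ⊕ α) ↔ α) ∧ (δ ↔ δ)) ↔ (δ ∨ (δ ↔ α)) = 1 − |0.83 − 0.89| = 1 − 0.06 = 0.94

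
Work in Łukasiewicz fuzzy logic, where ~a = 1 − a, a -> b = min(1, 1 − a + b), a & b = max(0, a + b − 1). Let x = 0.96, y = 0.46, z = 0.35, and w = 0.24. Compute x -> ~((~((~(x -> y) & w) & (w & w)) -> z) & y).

x -> y = min(1, 1 − 0.96 + 0.46) = min(1, 0.50) = 0.50
~(x -> y) = 1 − 0.50 = 0.50
~(x -> y) & w = max(0, 0.50 + 0.24 − 1) = max(0, -0.26) = 0.00
w & w = max(0, 0.24 + 0.24 − 1) = max(0, -0.52) = 0.00
(~(x -> y) & w) & (w & w) = max(0, 0.00 + 0.00 − 1) = max(0, -1.00) = 0.00
~((~(x -> y) & w) & (w & w)) = 1 − 0.00 = 1.00
~((~(x -> y) & w) & (w & w)) -> z = min(1, 1 − 1.00 + 0.35) = min(1, 0.35) = 0.35
(~((~(x -> y) & w) & (w & w)) -> z) & y = max(0, 0.35 + 0.46 − 1) = max(0, -0.19) = 0.00
~((~((~(x -> y) & w) & (w & w)) -> z) & y) = 1 − 0.00 = 1.00
x -> ~((~((~(x -> y) & w) & (w & w)) -> z) & y) = min(1, 1 − 0.96 + 1.00) = min(1, 1.04) = 1.00

1.00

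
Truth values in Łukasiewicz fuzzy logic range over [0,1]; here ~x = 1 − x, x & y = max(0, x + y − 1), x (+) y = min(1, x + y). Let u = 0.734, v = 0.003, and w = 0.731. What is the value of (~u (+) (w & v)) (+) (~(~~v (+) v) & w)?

~u = 1 − 0.734 = 0.266
w & v = max(0, 0.731 + 0.003 − 1) = max(0, -0.266) = 0.000
~u (+) (w & v) = min(1, 0.266 + 0.000) = min(1, 0.266) = 0.266
~v = 1 − 0.003 = 0.997
~~v = 1 − 0.997 = 0.003
~~v (+) v = min(1, 0.003 + 0.003) = min(1, 0.006) = 0.006
~(~~v (+) v) = 1 − 0.006 = 0.994
~(~~v (+) v) & w = max(0, 0.994 + 0.731 − 1) = max(0, 0.725) = 0.725
(~u (+) (w & v)) (+) (~(~~v (+) v) & w) = min(1, 0.266 + 0.725) = min(1, 0.991) = 0.991

0.991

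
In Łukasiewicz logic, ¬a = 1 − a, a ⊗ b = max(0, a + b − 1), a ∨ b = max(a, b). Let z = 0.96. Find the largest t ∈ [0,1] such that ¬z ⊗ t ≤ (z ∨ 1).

¬z = 1 − 0.96 = 0.04
So the left factor is ¬z = 0.04.
z ∨ 1 = max(0.96, 1.00) = 1.00
So the right-hand bound is z ∨ 1 = 1.00.
The residuum of the Łukasiewicz t-norm gives the supremum: min(1, 1 − 0.04 + 1.00).
1 − 0.04 + 1.00 = 1.96, so t = min(1, 1.96) = 1.00.
Check: 0.04 ⊗ 1.00 = max(0, 0.04) = 0.04 ≤ 1.00.

1.00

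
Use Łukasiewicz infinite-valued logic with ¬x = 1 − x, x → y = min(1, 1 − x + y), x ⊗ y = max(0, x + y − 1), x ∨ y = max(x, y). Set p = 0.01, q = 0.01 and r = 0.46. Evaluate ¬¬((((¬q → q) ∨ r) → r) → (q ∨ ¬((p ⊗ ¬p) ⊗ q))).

¬q = 1 − 0.01 = 0.99
¬q → q = min(1, 1 − 0.99 + 0.01) = min(1, 0.02) = 0.02
(¬q → q) ∨ r = max(0.02, 0.46) = 0.46
((¬q → q) ∨ r) → r = min(1, 1 − 0.46 + 0.46) = min(1, 1.00) = 1.00
¬p = 1 − 0.01 = 0.99
p ⊗ ¬p = max(0, 0.01 + 0.99 − 1) = max(0, 0.00) = 0.00
(p ⊗ ¬p) ⊗ q = max(0, 0.00 + 0.01 − 1) = max(0, -0.99) = 0.00
¬((p ⊗ ¬p) ⊗ q) = 1 − 0.00 = 1.00
q ∨ ¬((p ⊗ ¬p) ⊗ q) = max(0.01, 1.00) = 1.00
(((¬q → q) ∨ r) → r) → (q ∨ ¬((p ⊗ ¬p) ⊗ q)) = min(1, 1 − 1.00 + 1.00) = min(1, 1.00) = 1.00
¬((((¬q → q) ∨ r) → r) → (q ∨ ¬((p ⊗ ¬p) ⊗ q))) = 1 − 1.00 = 0.00
¬¬((((¬q → q) ∨ r) → r) → (q ∨ ¬((p ⊗ ¬p) ⊗ q))) = 1 − 0.00 = 1.00

1.00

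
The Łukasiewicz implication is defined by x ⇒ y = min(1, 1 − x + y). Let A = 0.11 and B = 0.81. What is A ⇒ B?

1.00

A ⇒ B = min(1, 1 − 0.11 + 0.81) = min(1, 1.70) = 1.00
For comparison, the Gödel implication (1 if x ≤ y else y) would give 1.00.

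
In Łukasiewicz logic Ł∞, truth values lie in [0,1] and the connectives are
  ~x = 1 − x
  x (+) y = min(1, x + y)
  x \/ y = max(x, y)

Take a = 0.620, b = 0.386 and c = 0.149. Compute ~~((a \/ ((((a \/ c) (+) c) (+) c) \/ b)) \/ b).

a \/ c = max(0.620, 0.149) = 0.620
(a \/ c) (+) c = min(1, 0.620 + 0.149) = min(1, 0.769) = 0.769
((a \/ c) (+) c) (+) c = min(1, 0.769 + 0.149) = min(1, 0.918) = 0.918
(((a \/ c) (+) c) (+) c) \/ b = max(0.918, 0.386) = 0.918
a \/ ((((a \/ c) (+) c) (+) c) \/ b) = max(0.620, 0.918) = 0.918
(a \/ ((((a \/ c) (+) c) (+) c) \/ b)) \/ b = max(0.918, 0.386) = 0.918
~((a \/ ((((a \/ c) (+) c) (+) c) \/ b)) \/ b) = 1 − 0.918 = 0.082
~~((a \/ ((((a \/ c) (+) c) (+) c) \/ b)) \/ b) = 1 − 0.082 = 0.918

0.918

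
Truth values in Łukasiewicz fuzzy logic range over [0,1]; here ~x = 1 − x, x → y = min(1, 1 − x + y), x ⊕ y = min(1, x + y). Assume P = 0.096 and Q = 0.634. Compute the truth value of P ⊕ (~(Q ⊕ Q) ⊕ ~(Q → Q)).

0.096

Q ⊕ Q = min(1, 0.634 + 0.634) = min(1, 1.268) = 1.000
~(Q ⊕ Q) = 1 − 1.000 = 0.000
Q → Q = min(1, 1 − 0.634 + 0.634) = min(1, 1.000) = 1.000
~(Q → Q) = 1 − 1.000 = 0.000
~(Q ⊕ Q) ⊕ ~(Q → Q) = min(1, 0.000 + 0.000) = min(1, 0.000) = 0.000
P ⊕ (~(Q ⊕ Q) ⊕ ~(Q → Q)) = min(1, 0.096 + 0.000) = min(1, 0.096) = 0.096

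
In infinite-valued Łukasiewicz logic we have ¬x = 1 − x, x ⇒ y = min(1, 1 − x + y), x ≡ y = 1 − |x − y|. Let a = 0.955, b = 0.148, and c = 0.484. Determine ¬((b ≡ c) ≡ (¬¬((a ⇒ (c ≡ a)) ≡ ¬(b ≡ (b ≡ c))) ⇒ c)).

b ≡ c = 1 − |0.148 − 0.484| = 1 − 0.336 = 0.664
c ≡ a = 1 − |0.484 − 0.955| = 1 − 0.471 = 0.529
a ⇒ (c ≡ a) = min(1, 1 − 0.955 + 0.529) = min(1, 0.574) = 0.574
b ≡ (b ≡ c) = 1 − |0.148 − 0.664| = 1 − 0.516 = 0.484
¬(b ≡ (b ≡ c)) = 1 − 0.484 = 0.516
(a ⇒ (c ≡ a)) ≡ ¬(b ≡ (b ≡ c)) = 1 − |0.574 − 0.516| = 1 − 0.058 = 0.942
¬((a ⇒ (c ≡ a)) ≡ ¬(b ≡ (b ≡ c))) = 1 − 0.942 = 0.058
¬¬((a ⇒ (c ≡ a)) ≡ ¬(b ≡ (b ≡ c))) = 1 − 0.058 = 0.942
¬¬((a ⇒ (c ≡ a)) ≡ ¬(b ≡ (b ≡ c))) ⇒ c = min(1, 1 − 0.942 + 0.484) = min(1, 0.542) = 0.542
(b ≡ c) ≡ (¬¬((a ⇒ (c ≡ a)) ≡ ¬(b ≡ (b ≡ c))) ⇒ c) = 1 − |0.664 − 0.542| = 1 − 0.122 = 0.878
¬((b ≡ c) ≡ (¬¬((a ⇒ (c ≡ a)) ≡ ¬(b ≡ (b ≡ c))) ⇒ c)) = 1 − 0.878 = 0.122

0.122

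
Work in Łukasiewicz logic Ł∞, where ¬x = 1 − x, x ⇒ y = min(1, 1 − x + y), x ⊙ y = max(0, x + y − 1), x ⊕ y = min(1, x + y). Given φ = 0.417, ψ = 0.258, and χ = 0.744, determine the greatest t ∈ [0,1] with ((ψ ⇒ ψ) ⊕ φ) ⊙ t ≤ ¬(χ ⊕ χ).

ψ ⇒ ψ = min(1, 1 − 0.258 + 0.258) = min(1, 1.000) = 1.000
(ψ ⇒ ψ) ⊕ φ = min(1, 1.000 + 0.417) = min(1, 1.417) = 1.000
So the left factor is (ψ ⇒ ψ) ⊕ φ = 1.000.
χ ⊕ χ = min(1, 0.744 + 0.744) = min(1, 1.488) = 1.000
¬(χ ⊕ χ) = 1 − 1.000 = 0.000
So the right-hand bound is ¬(χ ⊕ χ) = 0.000.
The residuum of the Łukasiewicz t-norm gives the supremum: min(1, 1 − 1.000 + 0.000).
1 − 1.000 + 0.000 = 0.000, so t = min(1, 0.000) = 0.000.
Check: 1.000 ⊙ 0.000 = max(0, 0.000) = 0.000 ≤ 0.000.

0.000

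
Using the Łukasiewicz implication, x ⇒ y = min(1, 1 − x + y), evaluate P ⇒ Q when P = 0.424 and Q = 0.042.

P ⇒ Q = min(1, 1 − 0.424 + 0.042) = min(1, 0.618) = 0.618
For comparison, the Gödel implication (1 if x ≤ y else y) would give 0.042.

0.618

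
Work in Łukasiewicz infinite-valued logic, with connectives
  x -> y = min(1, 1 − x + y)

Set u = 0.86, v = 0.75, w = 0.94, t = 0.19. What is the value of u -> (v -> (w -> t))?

0.64

w -> t = min(1, 1 − 0.94 + 0.19) = min(1, 0.25) = 0.25
v -> (w -> t) = min(1, 1 − 0.75 + 0.25) = min(1, 0.50) = 0.50
u -> (v -> (w -> t)) = min(1, 1 − 0.86 + 0.50) = min(1, 0.64) = 0.64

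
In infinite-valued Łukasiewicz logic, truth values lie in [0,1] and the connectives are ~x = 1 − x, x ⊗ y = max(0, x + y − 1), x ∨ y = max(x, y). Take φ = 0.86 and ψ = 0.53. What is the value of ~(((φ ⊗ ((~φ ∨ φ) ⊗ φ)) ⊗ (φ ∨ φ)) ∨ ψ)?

0.47

~φ = 1 − 0.86 = 0.14
~φ ∨ φ = max(0.14, 0.86) = 0.86
(~φ ∨ φ) ⊗ φ = max(0, 0.86 + 0.86 − 1) = max(0, 0.72) = 0.72
φ ⊗ ((~φ ∨ φ) ⊗ φ) = max(0, 0.86 + 0.72 − 1) = max(0, 0.58) = 0.58
φ ∨ φ = max(0.86, 0.86) = 0.86
(φ ⊗ ((~φ ∨ φ) ⊗ φ)) ⊗ (φ ∨ φ) = max(0, 0.58 + 0.86 − 1) = max(0, 0.44) = 0.44
((φ ⊗ ((~φ ∨ φ) ⊗ φ)) ⊗ (φ ∨ φ)) ∨ ψ = max(0.44, 0.53) = 0.53
~(((φ ⊗ ((~φ ∨ φ) ⊗ φ)) ⊗ (φ ∨ φ)) ∨ ψ) = 1 − 0.53 = 0.47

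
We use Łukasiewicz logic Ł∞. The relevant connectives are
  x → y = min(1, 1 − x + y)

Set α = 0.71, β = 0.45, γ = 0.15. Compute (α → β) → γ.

α → β = min(1, 1 − 0.71 + 0.45) = min(1, 0.74) = 0.74
(α → β) → γ = min(1, 1 − 0.74 + 0.15) = min(1, 0.41) = 0.41

0.41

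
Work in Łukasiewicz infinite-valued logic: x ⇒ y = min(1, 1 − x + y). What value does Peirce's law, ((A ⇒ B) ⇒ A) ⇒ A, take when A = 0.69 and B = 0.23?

0.69

A ⇒ B = min(1, 1 − 0.69 + 0.23) = min(1, 0.54) = 0.54
(A ⇒ B) ⇒ A = min(1, 1 − 0.54 + 0.69) = min(1, 1.15) = 1.00
((A ⇒ B) ⇒ A) ⇒ A = min(1, 1 − 1.00 + 0.69) = min(1, 0.69) = 0.69
(The value 0.69 < 1 shows this instance is not satisfied; not a Ł∞-tautology in general.)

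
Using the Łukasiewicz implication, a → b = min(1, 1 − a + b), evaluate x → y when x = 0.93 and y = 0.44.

0.51

x → y = min(1, 1 − 0.93 + 0.44) = min(1, 0.51) = 0.51
For comparison, the Gödel implication (1 if a ≤ b else b) would give 0.44.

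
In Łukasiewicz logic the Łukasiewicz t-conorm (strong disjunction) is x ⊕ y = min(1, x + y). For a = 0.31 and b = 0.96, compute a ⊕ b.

a ⊕ b = min(1, 0.31 + 0.96) = min(1, 1.27) = 1.00
For comparison, the Gödel t-conorm max(x, y) would give 0.96.

1.00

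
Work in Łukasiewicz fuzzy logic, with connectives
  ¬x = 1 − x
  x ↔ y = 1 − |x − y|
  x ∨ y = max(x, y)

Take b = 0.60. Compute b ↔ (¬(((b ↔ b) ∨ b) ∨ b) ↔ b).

b ↔ b = 1 − |0.60 − 0.60| = 1 − 0.00 = 1.00
(b ↔ b) ∨ b = max(1.00, 0.60) = 1.00
((b ↔ b) ∨ b) ∨ b = max(1.00, 0.60) = 1.00
¬(((b ↔ b) ∨ b) ∨ b) = 1 − 1.00 = 0.00
¬(((b ↔ b) ∨ b) ∨ b) ↔ b = 1 − |0.00 − 0.60| = 1 − 0.60 = 0.40
b ↔ (¬(((b ↔ b) ∨ b) ∨ b) ↔ b) = 1 − |0.60 − 0.40| = 1 − 0.20 = 0.80

0.80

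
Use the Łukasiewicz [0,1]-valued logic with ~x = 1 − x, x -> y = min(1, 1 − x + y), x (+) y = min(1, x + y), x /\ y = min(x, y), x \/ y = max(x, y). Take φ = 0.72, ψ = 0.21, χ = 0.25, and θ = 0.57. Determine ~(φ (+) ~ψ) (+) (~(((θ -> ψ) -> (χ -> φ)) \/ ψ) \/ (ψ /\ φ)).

~ψ = 1 − 0.21 = 0.79
φ (+) ~ψ = min(1, 0.72 + 0.79) = min(1, 1.51) = 1.00
~(φ (+) ~ψ) = 1 − 1.00 = 0.00
θ -> ψ = min(1, 1 − 0.57 + 0.21) = min(1, 0.64) = 0.64
χ -> φ = min(1, 1 − 0.25 + 0.72) = min(1, 1.47) = 1.00
(θ -> ψ) -> (χ -> φ) = min(1, 1 − 0.64 + 1.00) = min(1, 1.36) = 1.00
((θ -> ψ) -> (χ -> φ)) \/ ψ = max(1.00, 0.21) = 1.00
~(((θ -> ψ) -> (χ -> φ)) \/ ψ) = 1 − 1.00 = 0.00
ψ /\ φ = min(0.21, 0.72) = 0.21
~(((θ -> ψ) -> (χ -> φ)) \/ ψ) \/ (ψ /\ φ) = max(0.00, 0.21) = 0.21
~(φ (+) ~ψ) (+) (~(((θ -> ψ) -> (χ -> φ)) \/ ψ) \/ (ψ /\ φ)) = min(1, 0.00 + 0.21) = min(1, 0.21) = 0.21

0.21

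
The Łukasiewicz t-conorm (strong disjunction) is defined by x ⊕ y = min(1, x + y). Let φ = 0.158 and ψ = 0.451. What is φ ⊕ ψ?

0.609

φ ⊕ ψ = min(1, 0.158 + 0.451) = min(1, 0.609) = 0.609
For comparison, the Gödel t-conorm max(x, y) would give 0.451.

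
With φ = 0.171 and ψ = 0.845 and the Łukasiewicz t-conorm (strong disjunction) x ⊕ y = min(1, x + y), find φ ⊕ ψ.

φ ⊕ ψ = min(1, 0.171 + 0.845) = min(1, 1.016) = 1.000
For comparison, the Gödel t-conorm max(x, y) would give 0.845.

1.000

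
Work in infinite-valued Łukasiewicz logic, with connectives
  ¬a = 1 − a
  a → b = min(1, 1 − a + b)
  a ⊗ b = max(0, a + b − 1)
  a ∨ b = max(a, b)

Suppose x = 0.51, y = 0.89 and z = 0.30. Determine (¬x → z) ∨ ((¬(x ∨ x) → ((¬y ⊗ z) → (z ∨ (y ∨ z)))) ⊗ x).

0.81

¬x = 1 − 0.51 = 0.49
¬x → z = min(1, 1 − 0.49 + 0.30) = min(1, 0.81) = 0.81
x ∨ x = max(0.51, 0.51) = 0.51
¬(x ∨ x) = 1 − 0.51 = 0.49
¬y = 1 − 0.89 = 0.11
¬y ⊗ z = max(0, 0.11 + 0.30 − 1) = max(0, -0.59) = 0.00
y ∨ z = max(0.89, 0.30) = 0.89
z ∨ (y ∨ z) = max(0.30, 0.89) = 0.89
(¬y ⊗ z) → (z ∨ (y ∨ z)) = min(1, 1 − 0.00 + 0.89) = min(1, 1.89) = 1.00
¬(x ∨ x) → ((¬y ⊗ z) → (z ∨ (y ∨ z))) = min(1, 1 − 0.49 + 1.00) = min(1, 1.51) = 1.00
(¬(x ∨ x) → ((¬y ⊗ z) → (z ∨ (y ∨ z)))) ⊗ x = max(0, 1.00 + 0.51 − 1) = max(0, 0.51) = 0.51
(¬x → z) ∨ ((¬(x ∨ x) → ((¬y ⊗ z) → (z ∨ (y ∨ z)))) ⊗ x) = max(0.81, 0.51) = 0.81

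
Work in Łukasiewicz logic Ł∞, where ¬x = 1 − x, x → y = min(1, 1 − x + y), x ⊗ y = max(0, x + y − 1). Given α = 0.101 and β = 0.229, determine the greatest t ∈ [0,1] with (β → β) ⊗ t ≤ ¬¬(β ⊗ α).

0.000

β → β = min(1, 1 − 0.229 + 0.229) = min(1, 1.000) = 1.000
So the left factor is β → β = 1.000.
β ⊗ α = max(0, 0.229 + 0.101 − 1) = max(0, -0.670) = 0.000
¬(β ⊗ α) = 1 − 0.000 = 1.000
¬¬(β ⊗ α) = 1 − 1.000 = 0.000
So the right-hand bound is ¬¬(β ⊗ α) = 0.000.
The residuum of the Łukasiewicz t-norm gives the supremum: min(1, 1 − 1.000 + 0.000).
1 − 1.000 + 0.000 = 0.000, so t = min(1, 0.000) = 0.000.
Check: 1.000 ⊗ 0.000 = max(0, 0.000) = 0.000 ≤ 0.000.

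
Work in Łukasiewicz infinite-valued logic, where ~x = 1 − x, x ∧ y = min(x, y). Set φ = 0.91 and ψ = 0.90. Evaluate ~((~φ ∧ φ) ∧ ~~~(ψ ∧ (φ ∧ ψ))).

0.91

~φ = 1 − 0.91 = 0.09
~φ ∧ φ = min(0.09, 0.91) = 0.09
φ ∧ ψ = min(0.91, 0.90) = 0.90
ψ ∧ (φ ∧ ψ) = min(0.90, 0.90) = 0.90
~(ψ ∧ (φ ∧ ψ)) = 1 − 0.90 = 0.10
~~(ψ ∧ (φ ∧ ψ)) = 1 − 0.10 = 0.90
~~~(ψ ∧ (φ ∧ ψ)) = 1 − 0.90 = 0.10
(~φ ∧ φ) ∧ ~~~(ψ ∧ (φ ∧ ψ)) = min(0.09, 0.10) = 0.09
~((~φ ∧ φ) ∧ ~~~(ψ ∧ (φ ∧ ψ))) = 1 − 0.09 = 0.91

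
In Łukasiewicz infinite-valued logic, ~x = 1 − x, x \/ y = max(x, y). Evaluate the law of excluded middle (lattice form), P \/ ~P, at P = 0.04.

~P = 1 − 0.04 = 0.96
P \/ ~P = max(0.04, 0.96) = 0.96
(The value 0.96 < 1 shows this instance is not satisfied; not a Ł∞-tautology — its value is max(a, 1−a).)

0.96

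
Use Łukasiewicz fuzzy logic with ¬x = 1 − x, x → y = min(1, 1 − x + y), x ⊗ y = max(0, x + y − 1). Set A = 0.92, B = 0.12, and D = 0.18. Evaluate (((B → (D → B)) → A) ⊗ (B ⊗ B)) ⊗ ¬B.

D → B = min(1, 1 − 0.18 + 0.12) = min(1, 0.94) = 0.94
B → (D → B) = min(1, 1 − 0.12 + 0.94) = min(1, 1.82) = 1.00
(B → (D → B)) → A = min(1, 1 − 1.00 + 0.92) = min(1, 0.92) = 0.92
B ⊗ B = max(0, 0.12 + 0.12 − 1) = max(0, -0.76) = 0.00
((B → (D → B)) → A) ⊗ (B ⊗ B) = max(0, 0.92 + 0.00 − 1) = max(0, -0.08) = 0.00
¬B = 1 − 0.12 = 0.88
(((B → (D → B)) → A) ⊗ (B ⊗ B)) ⊗ ¬B = max(0, 0.00 + 0.88 − 1) = max(0, -0.12) = 0.00

0.00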